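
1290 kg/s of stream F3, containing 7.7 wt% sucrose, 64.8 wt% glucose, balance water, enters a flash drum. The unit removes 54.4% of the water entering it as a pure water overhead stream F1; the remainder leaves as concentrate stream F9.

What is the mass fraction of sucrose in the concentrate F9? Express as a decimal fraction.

sucrose is not removed: 1290×0.077 = 99.33 kg/s of sucrose enters F9.
water entering = 1290×0.275 = 354.75 kg/s; overhead removed = 0.544×354.75 = 192.98 kg/s.
Concentrate = 1290 − 192.98 = 1097 kg/s.
Mass fraction = 99.33/1097 = 0.0905.

0.0905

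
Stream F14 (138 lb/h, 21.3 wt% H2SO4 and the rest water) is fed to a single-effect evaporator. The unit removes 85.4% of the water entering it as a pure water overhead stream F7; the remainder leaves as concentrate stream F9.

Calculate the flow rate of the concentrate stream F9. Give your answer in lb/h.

water entering = 138×0.787 = 108.61 lb/h; overhead removed = 0.854×108.61 = 92.75 lb/h.
Concentrate = 138 − 92.75 = 45.25 lb/h.

45.25 lb/h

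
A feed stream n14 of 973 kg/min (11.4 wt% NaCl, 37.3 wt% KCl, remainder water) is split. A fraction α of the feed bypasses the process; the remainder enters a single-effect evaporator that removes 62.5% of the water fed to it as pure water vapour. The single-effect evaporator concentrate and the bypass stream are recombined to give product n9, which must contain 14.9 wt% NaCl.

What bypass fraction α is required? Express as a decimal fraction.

0.267

All 973×0.114 = 110.92 kg/min of NaCl reaches n9, so n9 = 110.92/0.149 = 744.44 kg/min and vapour = 228.56 kg/min.
The evaporator receives (1−α)·973 of feed at 0.513 water and removes 0.625 of that water:
0.625×0.513×(1−α)×973 = 228.56
(1−α) = 228.56/311.97 = 0.7326;  α = 0.2674.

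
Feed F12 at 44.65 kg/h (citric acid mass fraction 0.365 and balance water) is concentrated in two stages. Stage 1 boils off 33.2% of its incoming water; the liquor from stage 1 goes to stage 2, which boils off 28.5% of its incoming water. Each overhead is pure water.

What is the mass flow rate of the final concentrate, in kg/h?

29.84 kg/h

water in feed = 44.65×0.635 = 28.353 kg/h.
After stage 1: water left = (1−0.332)×28.353 = 18.94; stream total = 35.237 kg/h.
After stage 2: water left = (1−0.285)×18.94 = 13.542; final concentrate = 29.839 kg/h.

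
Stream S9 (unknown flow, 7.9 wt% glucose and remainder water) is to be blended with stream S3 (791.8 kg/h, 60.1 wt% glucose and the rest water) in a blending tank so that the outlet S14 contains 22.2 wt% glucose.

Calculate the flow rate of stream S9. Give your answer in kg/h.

Let S9 be the unknown flow. Total out = 791.8 + S9.
glucose balance: 475.87 + 0.079·S9 = 0.222·(791.8 + S9)
(0.079 − 0.222)·S9 = 0.222×791.8 − 475.87 = -300.09
S9 = -300.09 / -0.143 = 2098.5 kg/h

2099 kg/h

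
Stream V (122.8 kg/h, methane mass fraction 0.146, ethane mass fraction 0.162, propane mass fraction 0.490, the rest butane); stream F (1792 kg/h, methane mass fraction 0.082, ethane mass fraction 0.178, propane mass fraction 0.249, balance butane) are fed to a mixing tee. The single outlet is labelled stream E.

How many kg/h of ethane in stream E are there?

ethane out = ethane in = 122.8×0.162 + 1792×0.178 = 338.87 kg/h.

338.9 kg/h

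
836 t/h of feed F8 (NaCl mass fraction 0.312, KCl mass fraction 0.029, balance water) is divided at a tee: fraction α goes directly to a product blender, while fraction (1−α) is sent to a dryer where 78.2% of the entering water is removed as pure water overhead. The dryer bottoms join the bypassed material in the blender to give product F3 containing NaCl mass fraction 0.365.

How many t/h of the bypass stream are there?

All 836×0.312 = 260.83 t/h of NaCl reaches F3, so F3 = 260.83/0.365 = 714.61 t/h and vapour = 121.39 t/h.
The evaporator receives (1−α)·836 of feed at 0.659 water and removes 0.782 of that water:
0.782×0.659×(1−α)×836 = 121.39
(1−α) = 121.39/430.82 = 0.2818;  α = 0.7182.
Bypass flow = 0.7182×836 = 600.44 t/h.

600.4 t/h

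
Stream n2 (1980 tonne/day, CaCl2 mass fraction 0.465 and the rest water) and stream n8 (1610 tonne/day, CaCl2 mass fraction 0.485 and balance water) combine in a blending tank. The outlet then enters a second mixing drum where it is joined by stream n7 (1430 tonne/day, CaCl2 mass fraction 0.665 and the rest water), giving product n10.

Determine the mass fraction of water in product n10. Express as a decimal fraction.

Overall, product flow = 5020 tonne/day.
water in = 1980×0.535 + 1610×0.515 + 1430×0.335 = 2367.5 tonne/day.
water fraction in n10 = 0.472.

0.472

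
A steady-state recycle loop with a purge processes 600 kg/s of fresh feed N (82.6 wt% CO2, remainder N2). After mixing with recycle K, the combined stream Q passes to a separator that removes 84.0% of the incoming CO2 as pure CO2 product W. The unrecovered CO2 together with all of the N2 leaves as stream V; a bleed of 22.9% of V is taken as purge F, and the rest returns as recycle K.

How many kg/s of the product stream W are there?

474.9 kg/s

CO2 in Q: m_A = 600×0.826 + (1−0.229)·(1−0.840)·m_A, so m_A = 495.6/0.8766 = 565.34 kg/s.
Product W = 0.840×565.34 = 474.89 kg/s.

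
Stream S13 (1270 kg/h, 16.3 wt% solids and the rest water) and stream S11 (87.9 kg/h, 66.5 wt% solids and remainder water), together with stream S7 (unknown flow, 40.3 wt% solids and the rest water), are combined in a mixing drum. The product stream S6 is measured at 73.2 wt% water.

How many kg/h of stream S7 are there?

Let S7 be the unknown flow. Total out = 1357.9 + S7.
water balance: 1092.4 + 0.597·S7 = 0.732·(1357.9 + S7)
(0.597 − 0.732)·S7 = 0.732×1357.9 − 1092.4 = -98.454
S7 = -98.454 / -0.135 = 729.29 kg/h

729.3 kg/h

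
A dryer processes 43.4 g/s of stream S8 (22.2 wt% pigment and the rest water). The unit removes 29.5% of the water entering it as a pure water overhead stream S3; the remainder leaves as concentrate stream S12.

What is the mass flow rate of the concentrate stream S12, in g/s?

33.44 g/s

water entering = 43.4×0.778 = 33.765 g/s; overhead removed = 0.295×33.765 = 9.9607 g/s.
Concentrate = 43.4 − 9.9607 = 33.439 g/s.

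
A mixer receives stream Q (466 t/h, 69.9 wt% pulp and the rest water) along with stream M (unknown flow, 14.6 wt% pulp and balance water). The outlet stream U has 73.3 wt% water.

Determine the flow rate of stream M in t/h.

1664 t/h

Let M be the unknown flow. Total out = 466 + M.
water balance: 140.27 + 0.854·M = 0.733·(466 + M)
(0.854 − 0.733)·M = 0.733×466 − 140.27 = 201.31
M = 201.31 / 0.121 = 1663.7 t/h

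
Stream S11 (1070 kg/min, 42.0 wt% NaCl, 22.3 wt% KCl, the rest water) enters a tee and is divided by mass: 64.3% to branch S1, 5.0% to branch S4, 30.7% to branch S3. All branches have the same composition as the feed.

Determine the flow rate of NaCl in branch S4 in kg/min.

Branch S4 total = 0.050×1070 = 53.5 kg/min.
NaCl in S4 = 0.420×53.5 = 22.47 kg/min.

22.47 kg/min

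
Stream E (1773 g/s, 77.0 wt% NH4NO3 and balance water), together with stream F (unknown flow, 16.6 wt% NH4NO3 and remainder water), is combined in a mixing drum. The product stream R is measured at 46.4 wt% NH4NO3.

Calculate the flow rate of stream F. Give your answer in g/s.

Let F be the unknown flow. Total out = 1773 + F.
NH4NO3 balance: 1365.2 + 0.166·F = 0.464·(1773 + F)
(0.166 − 0.464)·F = 0.464×1773 − 1365.2 = -542.54
F = -542.54 / -0.298 = 1820.6 g/s

1821 g/s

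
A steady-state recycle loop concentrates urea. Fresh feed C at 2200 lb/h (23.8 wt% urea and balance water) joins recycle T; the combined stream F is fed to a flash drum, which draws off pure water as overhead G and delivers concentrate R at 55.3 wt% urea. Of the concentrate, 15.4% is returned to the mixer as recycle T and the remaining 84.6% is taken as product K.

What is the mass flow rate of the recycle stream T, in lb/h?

Overall urea balance (none leaves overhead): urea in fresh feed = urea in product, i.e. 2200×0.238 = (1−0.154)·R·0.553.
R = 523.6/(0.553×0.846) = 1119.2 lb/h.
Recycle T = 0.154×1119.2 = 172.36 lb/h.

172.4 lb/h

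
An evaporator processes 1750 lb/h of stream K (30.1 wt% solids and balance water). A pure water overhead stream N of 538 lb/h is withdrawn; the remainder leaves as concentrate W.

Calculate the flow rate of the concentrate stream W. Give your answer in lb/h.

Concentrate = 1750 − 538 = 1212 lb/h.

1212 lb/h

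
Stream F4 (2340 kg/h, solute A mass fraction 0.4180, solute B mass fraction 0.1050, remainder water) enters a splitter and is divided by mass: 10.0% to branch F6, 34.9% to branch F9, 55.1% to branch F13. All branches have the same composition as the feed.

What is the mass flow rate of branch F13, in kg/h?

1289 kg/h

Branch F13 flow = 0.551×2340 = 1289.3 kg/h.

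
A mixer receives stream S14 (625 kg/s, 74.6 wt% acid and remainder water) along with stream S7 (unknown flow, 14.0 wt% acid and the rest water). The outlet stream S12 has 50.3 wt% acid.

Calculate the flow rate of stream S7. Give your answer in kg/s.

418.4 kg/s

Let S7 be the unknown flow. Total out = 625 + S7.
acid balance: 466.25 + 0.140·S7 = 0.503·(625 + S7)
(0.140 − 0.503)·S7 = 0.503×625 − 466.25 = -151.88
S7 = -151.88 / -0.363 = 418.39 kg/s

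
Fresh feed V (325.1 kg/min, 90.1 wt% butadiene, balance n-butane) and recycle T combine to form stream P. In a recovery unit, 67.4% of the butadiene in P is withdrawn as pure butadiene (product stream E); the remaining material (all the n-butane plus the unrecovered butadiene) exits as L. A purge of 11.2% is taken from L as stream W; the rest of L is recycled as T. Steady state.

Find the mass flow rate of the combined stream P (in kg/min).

699.6 kg/min

n-butane enters only via V and leaves only via the purge: 325.1×0.099 = 0.112×(n-butane in L), and the recovery unit passes all n-butane, so n-butane in P = n-butane in L = 287.37 kg/min.
butadiene in P: m_A = 325.1×0.901 + (1−0.112)·(1−0.674)·m_A, so m_A = 292.92/0.7105 = 412.26 kg/min.
P = 412.26 + 287.37 = 699.62 kg/min.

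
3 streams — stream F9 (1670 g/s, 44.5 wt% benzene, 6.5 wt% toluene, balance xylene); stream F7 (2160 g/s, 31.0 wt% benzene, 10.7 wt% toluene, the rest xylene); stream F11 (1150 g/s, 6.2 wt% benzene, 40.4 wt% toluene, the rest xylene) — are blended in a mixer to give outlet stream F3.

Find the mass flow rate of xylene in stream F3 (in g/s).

xylene out = xylene in = 1670×0.490 + 2160×0.583 + 1150×0.534 = 2691.7 g/s.

2692 g/s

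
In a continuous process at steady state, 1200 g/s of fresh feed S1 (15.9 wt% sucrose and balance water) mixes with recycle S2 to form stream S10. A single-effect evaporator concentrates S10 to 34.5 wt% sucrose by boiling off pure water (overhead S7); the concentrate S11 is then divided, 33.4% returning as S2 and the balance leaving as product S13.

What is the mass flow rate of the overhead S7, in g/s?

647 g/s

Overall sucrose balance (none leaves overhead): sucrose in fresh feed = sucrose in product, i.e. 1200×0.159 = (1−0.334)·S11·0.345.
S11 = 190.8/(0.345×0.666) = 830.4 g/s.
Recycle S2 = 0.334×830.4 = 277.35 g/s.
Combined feed S10 = 1200 + 277.35 = 1477.4 g/s.
Overhead S7 = S10 − S11 = 1477.4 − 830.4 = 646.96 g/s.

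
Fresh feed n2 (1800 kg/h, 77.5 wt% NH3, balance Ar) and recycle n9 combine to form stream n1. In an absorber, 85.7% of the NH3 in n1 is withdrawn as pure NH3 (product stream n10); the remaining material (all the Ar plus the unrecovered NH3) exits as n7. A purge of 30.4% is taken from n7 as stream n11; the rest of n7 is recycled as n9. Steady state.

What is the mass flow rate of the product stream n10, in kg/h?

1328 kg/h

NH3 in n1: m_A = 1800×0.775 + (1−0.304)·(1−0.857)·m_A, so m_A = 1395/0.9005 = 1549.2 kg/h.
Product n10 = 0.857×1549.2 = 1327.7 kg/h.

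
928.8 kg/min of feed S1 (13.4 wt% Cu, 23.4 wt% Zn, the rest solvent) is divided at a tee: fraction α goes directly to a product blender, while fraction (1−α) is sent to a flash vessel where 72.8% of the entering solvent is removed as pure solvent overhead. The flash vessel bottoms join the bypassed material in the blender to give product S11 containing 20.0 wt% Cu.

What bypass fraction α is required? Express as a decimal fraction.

0.283

All 928.8×0.134 = 124.46 kg/min of Cu reaches S11, so S11 = 124.46/0.200 = 622.3 kg/min and vapour = 306.5 kg/min.
The evaporator receives (1−α)·928.8 of feed at 0.632 solvent and removes 0.728 of that solvent:
0.728×0.632×(1−α)×928.8 = 306.5
(1−α) = 306.5/427.34 = 0.7172;  α = 0.2828.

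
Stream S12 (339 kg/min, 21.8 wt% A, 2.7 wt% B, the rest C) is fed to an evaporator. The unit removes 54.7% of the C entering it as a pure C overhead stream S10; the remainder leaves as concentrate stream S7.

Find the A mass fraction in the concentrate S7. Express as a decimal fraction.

A is not removed: 339×0.218 = 73.902 kg/min of A enters S7.
C entering = 339×0.755 = 255.94 kg/min; overhead removed = 0.547×255.94 = 140 kg/min.
Concentrate = 339 − 140 = 199 kg/min.
Mass fraction = 73.902/199 = 0.371.

0.371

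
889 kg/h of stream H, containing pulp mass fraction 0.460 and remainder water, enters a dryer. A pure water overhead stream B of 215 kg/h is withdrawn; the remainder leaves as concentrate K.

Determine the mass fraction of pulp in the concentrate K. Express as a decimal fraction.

0.607

pulp is not removed: 889×0.460 = 408.94 kg/h of pulp enters K.
Concentrate = 889 − 215 = 674 kg/h.
Mass fraction = 408.94/674 = 0.607.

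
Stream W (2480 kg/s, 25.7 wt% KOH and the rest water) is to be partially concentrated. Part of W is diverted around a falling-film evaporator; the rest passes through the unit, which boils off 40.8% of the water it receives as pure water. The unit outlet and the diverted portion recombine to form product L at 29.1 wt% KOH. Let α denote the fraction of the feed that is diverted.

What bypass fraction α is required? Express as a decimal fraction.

0.615

All 2480×0.257 = 637.36 kg/s of KOH reaches L, so L = 637.36/0.291 = 2190.2 kg/s and vapour = 289.76 kg/s.
The evaporator receives (1−α)·2480 of feed at 0.743 water and removes 0.408 of that water:
0.408×0.743×(1−α)×2480 = 289.76
(1−α) = 289.76/751.8 = 0.3854;  α = 0.6146.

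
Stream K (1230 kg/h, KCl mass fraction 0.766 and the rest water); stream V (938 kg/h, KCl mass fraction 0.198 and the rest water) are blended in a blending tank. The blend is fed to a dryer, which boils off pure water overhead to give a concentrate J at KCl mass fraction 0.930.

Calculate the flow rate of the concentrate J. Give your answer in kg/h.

KCl entering = 1230×0.766 + 938×0.198 = 1127.9 kg/h.
All KCl reports to J, so J = 1127.9/0.930 = 1212.8 kg/h.

1213 kg/h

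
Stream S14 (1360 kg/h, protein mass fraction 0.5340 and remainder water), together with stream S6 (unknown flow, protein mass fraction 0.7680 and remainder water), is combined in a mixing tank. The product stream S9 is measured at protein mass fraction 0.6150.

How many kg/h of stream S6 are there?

720 kg/h

Let S6 be the unknown flow. Total out = 1360 + S6.
protein balance: 726.24 + 0.768·S6 = 0.615·(1360 + S6)
(0.768 − 0.615)·S6 = 0.615×1360 − 726.24 = 110.16
S6 = 110.16 / 0.153 = 720 kg/h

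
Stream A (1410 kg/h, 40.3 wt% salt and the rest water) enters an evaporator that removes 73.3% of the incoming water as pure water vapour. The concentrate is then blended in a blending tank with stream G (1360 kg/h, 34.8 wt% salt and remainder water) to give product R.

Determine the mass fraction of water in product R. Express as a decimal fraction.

0.5162

Vapour removed = 0.733×0.597×1410 = 617.02 kg/h; concentrate = 792.98 kg/h.
water reaching the mixer = 224.75 (from concentrate) + 1360×0.652 = 1111.5 kg/h.
Product flow = 792.98 + 1360 = 2153 kg/h; water fraction = 0.5162.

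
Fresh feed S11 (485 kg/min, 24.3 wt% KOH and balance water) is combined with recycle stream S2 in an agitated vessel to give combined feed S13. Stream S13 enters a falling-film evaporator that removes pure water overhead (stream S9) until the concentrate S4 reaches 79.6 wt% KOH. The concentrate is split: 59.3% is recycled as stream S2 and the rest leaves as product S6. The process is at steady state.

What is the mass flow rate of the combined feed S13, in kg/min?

Overall KOH balance (none leaves overhead): KOH in fresh feed = KOH in product, i.e. 485×0.243 = (1−0.593)·S4·0.796.
S4 = 117.86/(0.796×0.407) = 363.78 kg/min.
Recycle S2 = 0.593×363.78 = 215.72 kg/min.
Combined feed S13 = 485 + 215.72 = 700.72 kg/min.

700.7 kg/min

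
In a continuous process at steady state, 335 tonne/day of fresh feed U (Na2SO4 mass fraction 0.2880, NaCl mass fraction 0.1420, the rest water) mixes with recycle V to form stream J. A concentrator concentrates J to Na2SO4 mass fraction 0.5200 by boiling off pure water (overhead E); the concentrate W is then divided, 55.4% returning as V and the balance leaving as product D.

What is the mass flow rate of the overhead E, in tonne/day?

149.5 tonne/day

Overall Na2SO4 balance (none leaves overhead): Na2SO4 in fresh feed = Na2SO4 in product, i.e. 335×0.288 = (1−0.554)·W·0.520.
W = 96.48/(0.520×0.446) = 416.01 tonne/day.
Recycle V = 0.554×416.01 = 230.47 tonne/day.
Combined feed J = 335 + 230.47 = 565.47 tonne/day.
Overhead E = J − W = 565.47 − 416.01 = 149.46 tonne/day.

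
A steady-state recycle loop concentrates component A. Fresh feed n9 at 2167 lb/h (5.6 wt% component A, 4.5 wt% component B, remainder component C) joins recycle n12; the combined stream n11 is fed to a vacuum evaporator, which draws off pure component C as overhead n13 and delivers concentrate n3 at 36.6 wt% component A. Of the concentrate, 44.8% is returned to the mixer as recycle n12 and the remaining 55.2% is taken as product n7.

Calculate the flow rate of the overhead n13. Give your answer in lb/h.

Overall component A balance (none leaves overhead): component A in fresh feed = component A in product, i.e. 2167×0.056 = (1−0.448)·n3·0.366.
n3 = 121.35/(0.366×0.552) = 600.66 lb/h.
Recycle n12 = 0.448×600.66 = 269.09 lb/h.
Combined feed n11 = 2167 + 269.09 = 2436.1 lb/h.
Overhead n13 = n11 − n3 = 2436.1 − 600.66 = 1835.4 lb/h.

1835 lb/h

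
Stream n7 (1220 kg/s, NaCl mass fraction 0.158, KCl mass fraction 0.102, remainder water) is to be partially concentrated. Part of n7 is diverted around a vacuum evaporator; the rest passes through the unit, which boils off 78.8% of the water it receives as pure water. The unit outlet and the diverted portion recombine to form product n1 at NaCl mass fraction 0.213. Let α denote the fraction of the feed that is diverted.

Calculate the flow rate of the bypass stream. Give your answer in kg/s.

679.8 kg/s

All 1220×0.158 = 192.76 kg/s of NaCl reaches n1, so n1 = 192.76/0.213 = 904.98 kg/s and vapour = 315.02 kg/s.
The evaporator receives (1−α)·1220 of feed at 0.740 water and removes 0.788 of that water:
0.788×0.740×(1−α)×1220 = 315.02
(1−α) = 315.02/711.41 = 0.4428;  α = 0.5572.
Bypass flow = 0.5572×1220 = 679.76 kg/s.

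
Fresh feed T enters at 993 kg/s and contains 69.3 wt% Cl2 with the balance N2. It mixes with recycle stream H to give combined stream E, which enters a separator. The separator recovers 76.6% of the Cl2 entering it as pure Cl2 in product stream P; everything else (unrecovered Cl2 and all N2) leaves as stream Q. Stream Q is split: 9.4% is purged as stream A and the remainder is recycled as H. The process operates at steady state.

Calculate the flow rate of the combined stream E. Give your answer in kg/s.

N2 enters only via T and leaves only via the purge: 993×0.307 = 0.094×(N2 in Q), and the separator passes all N2, so N2 in E = N2 in Q = 3243.1 kg/s.
Cl2 in E: m_A = 993×0.693 + (1−0.094)·(1−0.766)·m_A, so m_A = 688.15/0.7880 = 873.29 kg/s.
E = 873.29 + 3243.1 = 4116.4 kg/s.

4116 kg/s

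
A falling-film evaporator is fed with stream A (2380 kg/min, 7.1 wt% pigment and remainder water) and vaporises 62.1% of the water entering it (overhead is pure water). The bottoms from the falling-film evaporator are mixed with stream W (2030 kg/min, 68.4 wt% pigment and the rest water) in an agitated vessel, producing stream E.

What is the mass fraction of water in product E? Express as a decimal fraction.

0.487

Vapour removed = 0.621×0.929×2380 = 1373 kg/min; concentrate = 1007 kg/min.
water reaching the mixer = 837.98 (from concentrate) + 2030×0.316 = 1479.5 kg/min.
Product flow = 1007 + 2030 = 3037 kg/min; water fraction = 0.487.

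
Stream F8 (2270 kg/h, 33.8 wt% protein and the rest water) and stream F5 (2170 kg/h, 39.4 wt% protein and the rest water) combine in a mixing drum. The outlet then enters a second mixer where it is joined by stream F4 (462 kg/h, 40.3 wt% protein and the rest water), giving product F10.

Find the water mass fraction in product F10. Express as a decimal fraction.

Overall, product flow = 4902 kg/h.
water in = 2270×0.662 + 2170×0.606 + 462×0.597 = 3093.6 kg/h.
water fraction in F10 = 0.6311.

0.6311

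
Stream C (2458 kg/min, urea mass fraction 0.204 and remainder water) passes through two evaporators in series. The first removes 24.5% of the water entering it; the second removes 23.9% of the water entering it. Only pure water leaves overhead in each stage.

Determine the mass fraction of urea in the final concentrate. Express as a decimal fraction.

0.308

water in feed = 2458×0.796 = 1956.6 kg/min.
After stage 1: water left = (1−0.245)×1956.6 = 1477.2; stream total = 1978.6 kg/min.
After stage 2: water left = (1−0.239)×1477.2 = 1124.2; final concentrate = 1625.6 kg/min.
urea fraction = 501.43/1625.6 = 0.308.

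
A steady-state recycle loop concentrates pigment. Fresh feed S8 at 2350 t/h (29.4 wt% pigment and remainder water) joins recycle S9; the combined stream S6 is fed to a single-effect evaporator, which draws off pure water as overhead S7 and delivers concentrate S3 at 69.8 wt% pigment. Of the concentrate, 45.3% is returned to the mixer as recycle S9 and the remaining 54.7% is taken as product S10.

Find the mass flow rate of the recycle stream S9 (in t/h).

Overall pigment balance (none leaves overhead): pigment in fresh feed = pigment in product, i.e. 2350×0.294 = (1−0.453)·S3·0.698.
S3 = 690.9/(0.698×0.547) = 1809.6 t/h.
Recycle S9 = 0.453×1809.6 = 819.73 t/h.

819.7 t/h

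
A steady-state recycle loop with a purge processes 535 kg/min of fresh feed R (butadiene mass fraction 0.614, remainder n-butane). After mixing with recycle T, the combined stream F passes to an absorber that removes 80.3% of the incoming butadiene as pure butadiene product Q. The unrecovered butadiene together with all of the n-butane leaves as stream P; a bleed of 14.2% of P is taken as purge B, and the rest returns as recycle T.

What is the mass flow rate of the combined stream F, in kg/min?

1850 kg/min

n-butane enters only via R and leaves only via the purge: 535×0.386 = 0.142×(n-butane in P), and the absorber passes all n-butane, so n-butane in F = n-butane in P = 1454.3 kg/min.
butadiene in F: m_A = 535×0.614 + (1−0.142)·(1−0.803)·m_A, so m_A = 328.49/0.8310 = 395.31 kg/min.
F = 395.31 + 1454.3 = 1849.6 kg/min.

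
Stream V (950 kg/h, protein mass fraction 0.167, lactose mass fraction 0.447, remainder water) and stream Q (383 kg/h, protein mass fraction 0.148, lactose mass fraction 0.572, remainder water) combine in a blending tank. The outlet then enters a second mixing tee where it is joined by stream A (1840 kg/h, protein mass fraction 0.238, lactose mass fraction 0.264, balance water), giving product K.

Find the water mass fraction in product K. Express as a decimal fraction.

0.438

Overall, product flow = 3173 kg/h.
water in = 950×0.386 + 383×0.280 + 1840×0.498 = 1390.3 kg/h.
water fraction in K = 0.438.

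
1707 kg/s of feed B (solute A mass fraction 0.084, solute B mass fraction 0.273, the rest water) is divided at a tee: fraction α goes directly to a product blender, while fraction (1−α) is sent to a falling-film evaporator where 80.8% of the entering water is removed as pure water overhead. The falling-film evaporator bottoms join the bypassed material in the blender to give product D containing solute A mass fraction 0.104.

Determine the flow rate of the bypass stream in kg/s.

All 1707×0.084 = 143.39 kg/s of solute A reaches D, so D = 143.39/0.104 = 1378.7 kg/s and vapour = 328.27 kg/s.
The evaporator receives (1−α)·1707 of feed at 0.643 water and removes 0.808 of that water:
0.808×0.643×(1−α)×1707 = 328.27
(1−α) = 328.27/886.86 = 0.3701;  α = 0.6299.
Bypass flow = 0.6299×1707 = 1075.2 kg/s.

1075 kg/s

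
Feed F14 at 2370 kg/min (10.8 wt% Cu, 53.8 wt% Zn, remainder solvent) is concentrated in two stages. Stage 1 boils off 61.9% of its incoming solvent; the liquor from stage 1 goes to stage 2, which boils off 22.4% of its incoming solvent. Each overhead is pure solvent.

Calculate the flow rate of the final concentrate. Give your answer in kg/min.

solvent in feed = 2370×0.354 = 838.98 kg/min.
After stage 1: solvent left = (1−0.619)×838.98 = 319.65; stream total = 1850.7 kg/min.
After stage 2: solvent left = (1−0.224)×319.65 = 248.05; final concentrate = 1779.1 kg/min.

1779 kg/min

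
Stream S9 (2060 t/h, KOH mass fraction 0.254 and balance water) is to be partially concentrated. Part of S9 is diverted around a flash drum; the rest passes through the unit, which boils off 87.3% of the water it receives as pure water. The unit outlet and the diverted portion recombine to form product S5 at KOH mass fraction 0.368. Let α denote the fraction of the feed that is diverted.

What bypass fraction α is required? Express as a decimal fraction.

0.524

All 2060×0.254 = 523.24 t/h of KOH reaches S5, so S5 = 523.24/0.368 = 1421.8 t/h and vapour = 638.15 t/h.
The evaporator receives (1−α)·2060 of feed at 0.746 water and removes 0.873 of that water:
0.873×0.746×(1−α)×2060 = 638.15
(1−α) = 638.15/1341.6 = 0.4757;  α = 0.5243.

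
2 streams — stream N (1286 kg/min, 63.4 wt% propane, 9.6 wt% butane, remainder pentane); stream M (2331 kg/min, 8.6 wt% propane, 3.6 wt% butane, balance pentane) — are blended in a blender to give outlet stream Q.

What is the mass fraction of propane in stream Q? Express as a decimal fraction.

0.281

Total flow out = 1286 + 2331 = 3617 kg/min.
propane in = 1286×0.634 + 2331×0.086 = 1015.8 kg/min.
propane mass fraction in Q = 1015.8/3617 = 0.281.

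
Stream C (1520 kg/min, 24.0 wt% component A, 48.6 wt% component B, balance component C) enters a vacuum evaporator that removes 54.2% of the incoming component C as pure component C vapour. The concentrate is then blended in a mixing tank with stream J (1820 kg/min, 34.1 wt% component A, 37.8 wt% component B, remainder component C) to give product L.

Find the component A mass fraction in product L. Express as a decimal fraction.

Vapour removed = 0.542×0.274×1520 = 225.73 kg/min; concentrate = 1294.3 kg/min.
component A reaching the mixer = 364.8 (from concentrate) + 1820×0.341 = 985.42 kg/min.
Product flow = 1294.3 + 1820 = 3114.3 kg/min; component A fraction = 0.3164.

0.3164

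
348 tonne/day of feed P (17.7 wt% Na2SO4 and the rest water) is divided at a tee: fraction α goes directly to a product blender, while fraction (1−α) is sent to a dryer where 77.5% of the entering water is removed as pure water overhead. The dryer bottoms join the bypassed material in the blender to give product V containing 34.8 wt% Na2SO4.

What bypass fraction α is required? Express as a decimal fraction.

0.230

All 348×0.177 = 61.596 tonne/day of Na2SO4 reaches V, so V = 61.596/0.348 = 177 tonne/day and vapour = 171 tonne/day.
The evaporator receives (1−α)·348 of feed at 0.823 water and removes 0.775 of that water:
0.775×0.823×(1−α)×348 = 171
(1−α) = 171/221.96 = 0.7704;  α = 0.2296.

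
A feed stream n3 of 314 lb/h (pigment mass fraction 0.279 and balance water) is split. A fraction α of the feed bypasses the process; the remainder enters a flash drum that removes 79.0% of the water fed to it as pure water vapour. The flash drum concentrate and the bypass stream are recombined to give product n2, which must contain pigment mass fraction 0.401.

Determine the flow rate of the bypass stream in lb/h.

All 314×0.279 = 87.606 lb/h of pigment reaches n2, so n2 = 87.606/0.401 = 218.47 lb/h and vapour = 95.531 lb/h.
The evaporator receives (1−α)·314 of feed at 0.721 water and removes 0.790 of that water:
0.790×0.721×(1−α)×314 = 95.531
(1−α) = 95.531/178.85 = 0.5341;  α = 0.4659.
Bypass flow = 0.4659×314 = 146.28 lb/h.

146.3 lb/h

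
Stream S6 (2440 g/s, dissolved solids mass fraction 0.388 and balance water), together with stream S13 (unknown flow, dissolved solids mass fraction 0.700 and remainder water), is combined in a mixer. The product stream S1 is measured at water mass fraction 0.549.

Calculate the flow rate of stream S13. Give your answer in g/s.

617.3 g/s

Let S13 be the unknown flow. Total out = 2440 + S13.
water balance: 1493.3 + 0.300·S13 = 0.549·(2440 + S13)
(0.300 − 0.549)·S13 = 0.549×2440 − 1493.3 = -153.72
S13 = -153.72 / -0.249 = 617.35 g/s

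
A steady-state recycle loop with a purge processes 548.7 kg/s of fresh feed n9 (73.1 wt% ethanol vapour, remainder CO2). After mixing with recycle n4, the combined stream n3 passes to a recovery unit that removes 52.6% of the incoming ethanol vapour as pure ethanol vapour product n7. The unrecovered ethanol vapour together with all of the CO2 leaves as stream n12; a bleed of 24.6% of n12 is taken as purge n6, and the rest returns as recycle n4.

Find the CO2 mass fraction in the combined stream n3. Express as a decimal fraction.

CO2 enters only via n9 and leaves only via the purge: 548.7×0.269 = 0.246×(CO2 in n12), and the recovery unit passes all CO2, so CO2 in n3 = CO2 in n12 = 600 kg/s.
ethanol vapour in n3: m_A = 548.7×0.731 + (1−0.246)·(1−0.526)·m_A, so m_A = 401.1/0.6426 = 624.18 kg/s.
n3 = 624.18 + 600 = 1224.2 kg/s.
CO2 fraction in n3 = 600/1224.2 = 0.490.

0.490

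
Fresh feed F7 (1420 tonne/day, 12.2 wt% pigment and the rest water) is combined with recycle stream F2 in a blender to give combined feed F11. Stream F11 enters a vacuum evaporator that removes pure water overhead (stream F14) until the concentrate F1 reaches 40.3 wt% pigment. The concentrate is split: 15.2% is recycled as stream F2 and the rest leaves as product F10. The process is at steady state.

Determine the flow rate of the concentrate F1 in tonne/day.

Overall pigment balance (none leaves overhead): pigment in fresh feed = pigment in product, i.e. 1420×0.122 = (1−0.152)·F1·0.403.
F1 = 173.24/(0.403×0.848) = 506.93 tonne/day.

506.9 tonne/day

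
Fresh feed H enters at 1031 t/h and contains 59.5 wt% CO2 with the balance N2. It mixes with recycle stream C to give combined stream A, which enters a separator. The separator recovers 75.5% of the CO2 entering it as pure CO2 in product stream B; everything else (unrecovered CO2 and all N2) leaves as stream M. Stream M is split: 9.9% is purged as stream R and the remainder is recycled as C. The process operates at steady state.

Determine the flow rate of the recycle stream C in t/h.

3974 t/h

N2 enters only via H and leaves only via the purge: 1031×0.405 = 0.099×(N2 in M), and the separator passes all N2, so N2 in A = N2 in M = 4217.7 t/h.
CO2 in A: m_A = 1031×0.595 + (1−0.099)·(1−0.755)·m_A, so m_A = 613.44/0.7793 = 787.22 t/h.
M = (1−0.755)×787.22 + 4217.7 = 4410.6 t/h.
Recycle C = (1−0.099)×4410.6 = 3973.9 t/h.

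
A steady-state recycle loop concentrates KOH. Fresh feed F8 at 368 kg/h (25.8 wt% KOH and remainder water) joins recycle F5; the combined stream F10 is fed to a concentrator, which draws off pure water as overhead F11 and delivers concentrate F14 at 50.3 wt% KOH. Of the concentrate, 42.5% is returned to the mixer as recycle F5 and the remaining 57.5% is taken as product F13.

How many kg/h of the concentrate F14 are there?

328.3 kg/h

Overall KOH balance (none leaves overhead): KOH in fresh feed = KOH in product, i.e. 368×0.258 = (1−0.425)·F14·0.503.
F14 = 94.944/(0.503×0.575) = 328.27 kg/h.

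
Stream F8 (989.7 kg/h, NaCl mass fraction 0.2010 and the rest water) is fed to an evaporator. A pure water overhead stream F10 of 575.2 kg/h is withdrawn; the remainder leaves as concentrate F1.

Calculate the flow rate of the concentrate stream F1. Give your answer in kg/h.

Concentrate = 989.7 − 575.2 = 414.5 kg/h.

414.5 kg/h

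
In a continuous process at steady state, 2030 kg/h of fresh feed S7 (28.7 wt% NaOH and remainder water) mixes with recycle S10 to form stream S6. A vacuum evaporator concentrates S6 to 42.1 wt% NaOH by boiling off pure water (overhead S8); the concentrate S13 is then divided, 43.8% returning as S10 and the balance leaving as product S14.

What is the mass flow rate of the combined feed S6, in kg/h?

3109 kg/h

Overall NaOH balance (none leaves overhead): NaOH in fresh feed = NaOH in product, i.e. 2030×0.287 = (1−0.438)·S13·0.421.
S13 = 582.61/(0.421×0.562) = 2462.4 kg/h.
Recycle S10 = 0.438×2462.4 = 1078.5 kg/h.
Combined feed S6 = 2030 + 1078.5 = 3108.5 kg/h.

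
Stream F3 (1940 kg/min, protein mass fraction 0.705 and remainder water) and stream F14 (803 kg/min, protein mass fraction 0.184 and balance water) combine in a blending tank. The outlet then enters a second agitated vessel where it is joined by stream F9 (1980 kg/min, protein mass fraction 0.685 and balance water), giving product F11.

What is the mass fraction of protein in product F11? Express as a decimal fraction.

Overall, product flow = 4723 kg/min.
protein in = 1940×0.705 + 803×0.184 + 1980×0.685 = 2871.8 kg/min.
protein fraction in F11 = 0.608.

0.608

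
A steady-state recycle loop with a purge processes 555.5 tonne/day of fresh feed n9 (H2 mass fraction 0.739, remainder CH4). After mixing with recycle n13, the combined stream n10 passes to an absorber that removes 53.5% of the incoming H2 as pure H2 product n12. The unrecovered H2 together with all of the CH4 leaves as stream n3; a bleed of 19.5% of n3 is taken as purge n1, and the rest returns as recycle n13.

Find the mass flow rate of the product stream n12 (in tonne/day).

H2 in n10: m_A = 555.5×0.739 + (1−0.195)·(1−0.535)·m_A, so m_A = 410.51/0.6257 = 656.11 tonne/day.
Product n12 = 0.535×656.11 = 351.02 tonne/day.

351 tonne/day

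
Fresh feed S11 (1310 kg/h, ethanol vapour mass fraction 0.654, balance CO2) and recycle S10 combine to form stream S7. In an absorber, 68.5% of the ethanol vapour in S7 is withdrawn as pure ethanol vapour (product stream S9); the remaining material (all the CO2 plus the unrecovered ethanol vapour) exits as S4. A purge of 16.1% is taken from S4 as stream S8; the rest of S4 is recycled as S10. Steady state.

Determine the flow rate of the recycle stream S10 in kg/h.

2670 kg/h

CO2 enters only via S11 and leaves only via the purge: 1310×0.346 = 0.161×(CO2 in S4), and the absorber passes all CO2, so CO2 in S7 = CO2 in S4 = 2815.3 kg/h.
ethanol vapour in S7: m_A = 1310×0.654 + (1−0.161)·(1−0.685)·m_A, so m_A = 856.74/0.7357 = 1164.5 kg/h.
S4 = (1−0.685)×1164.5 + 2815.3 = 3182.1 kg/h.
Recycle S10 = (1−0.161)×3182.1 = 2669.8 kg/h.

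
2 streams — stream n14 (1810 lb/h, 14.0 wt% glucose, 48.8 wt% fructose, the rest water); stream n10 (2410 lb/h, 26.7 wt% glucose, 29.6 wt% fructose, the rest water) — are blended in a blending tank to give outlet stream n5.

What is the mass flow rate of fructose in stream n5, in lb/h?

1597 lb/h

fructose out = fructose in = 1810×0.488 + 2410×0.296 = 1596.6 lb/h.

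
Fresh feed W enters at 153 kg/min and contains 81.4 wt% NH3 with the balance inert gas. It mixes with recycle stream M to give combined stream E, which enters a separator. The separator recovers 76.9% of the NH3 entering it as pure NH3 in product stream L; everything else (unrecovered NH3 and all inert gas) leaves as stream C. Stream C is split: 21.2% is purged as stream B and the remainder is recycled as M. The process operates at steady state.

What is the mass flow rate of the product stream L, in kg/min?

117.1 kg/min

NH3 in E: m_A = 153×0.814 + (1−0.212)·(1−0.769)·m_A, so m_A = 124.54/0.8180 = 152.26 kg/min.
Product L = 0.769×152.26 = 117.09 kg/min.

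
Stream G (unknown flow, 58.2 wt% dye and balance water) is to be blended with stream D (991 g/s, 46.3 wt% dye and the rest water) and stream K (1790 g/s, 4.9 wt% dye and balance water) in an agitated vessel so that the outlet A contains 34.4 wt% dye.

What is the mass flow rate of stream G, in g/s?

Let G be the unknown flow. Total out = 2781 + G.
dye balance: 546.54 + 0.582·G = 0.344·(2781 + G)
(0.582 − 0.344)·G = 0.344×2781 − 546.54 = 410.12
G = 410.12 / 0.238 = 1723.2 g/s

1723 g/s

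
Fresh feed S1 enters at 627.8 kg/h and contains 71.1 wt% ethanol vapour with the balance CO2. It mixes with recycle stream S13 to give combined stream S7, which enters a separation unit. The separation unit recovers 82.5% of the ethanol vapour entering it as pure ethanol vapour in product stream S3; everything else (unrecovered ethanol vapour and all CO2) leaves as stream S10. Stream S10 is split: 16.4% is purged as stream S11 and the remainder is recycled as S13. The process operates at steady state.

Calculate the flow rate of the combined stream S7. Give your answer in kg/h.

CO2 enters only via S1 and leaves only via the purge: 627.8×0.289 = 0.164×(CO2 in S10), and the separation unit passes all CO2, so CO2 in S7 = CO2 in S10 = 1106.3 kg/h.
ethanol vapour in S7: m_A = 627.8×0.711 + (1−0.164)·(1−0.825)·m_A, so m_A = 446.37/0.8537 = 522.86 kg/h.
S7 = 522.86 + 1106.3 = 1629.2 kg/h.

1629 kg/h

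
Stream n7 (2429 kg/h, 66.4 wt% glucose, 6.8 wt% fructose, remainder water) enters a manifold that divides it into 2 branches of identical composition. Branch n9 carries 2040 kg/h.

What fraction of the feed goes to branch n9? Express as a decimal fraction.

Fraction to n9 = 2040/2429 = 0.8399.

0.840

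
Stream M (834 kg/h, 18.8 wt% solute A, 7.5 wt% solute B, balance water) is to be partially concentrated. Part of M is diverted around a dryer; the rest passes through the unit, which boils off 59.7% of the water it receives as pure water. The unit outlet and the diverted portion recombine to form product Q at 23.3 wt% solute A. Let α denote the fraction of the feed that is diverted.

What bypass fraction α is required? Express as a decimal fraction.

0.561

All 834×0.188 = 156.79 kg/h of solute A reaches Q, so Q = 156.79/0.233 = 672.93 kg/h and vapour = 161.07 kg/h.
The evaporator receives (1−α)·834 of feed at 0.737 water and removes 0.597 of that water:
0.597×0.737×(1−α)×834 = 161.07
(1−α) = 161.07/366.95 = 0.4389;  α = 0.5611.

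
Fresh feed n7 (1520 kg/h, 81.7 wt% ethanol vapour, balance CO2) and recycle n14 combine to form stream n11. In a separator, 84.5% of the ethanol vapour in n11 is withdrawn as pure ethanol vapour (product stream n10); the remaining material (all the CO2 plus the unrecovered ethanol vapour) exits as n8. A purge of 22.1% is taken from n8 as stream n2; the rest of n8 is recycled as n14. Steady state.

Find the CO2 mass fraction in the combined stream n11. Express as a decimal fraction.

0.4712

CO2 enters only via n7 and leaves only via the purge: 1520×0.183 = 0.221×(CO2 in n8), and the separator passes all CO2, so CO2 in n11 = CO2 in n8 = 1258.6 kg/h.
ethanol vapour in n11: m_A = 1520×0.817 + (1−0.221)·(1−0.845)·m_A, so m_A = 1241.8/0.8793 = 1412.4 kg/h.
n11 = 1412.4 + 1258.6 = 2671 kg/h.
CO2 fraction in n11 = 1258.6/2671 = 0.4712.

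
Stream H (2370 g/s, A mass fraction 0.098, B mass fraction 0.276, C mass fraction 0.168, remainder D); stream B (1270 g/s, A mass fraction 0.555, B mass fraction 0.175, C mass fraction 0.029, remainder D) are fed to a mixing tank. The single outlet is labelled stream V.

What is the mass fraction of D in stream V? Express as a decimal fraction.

Total flow out = 2370 + 1270 = 3640 g/s.
D in = 2370×0.458 + 1270×0.241 = 1391.5 g/s.
D mass fraction in V = 1391.5/3640 = 0.382.

0.382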